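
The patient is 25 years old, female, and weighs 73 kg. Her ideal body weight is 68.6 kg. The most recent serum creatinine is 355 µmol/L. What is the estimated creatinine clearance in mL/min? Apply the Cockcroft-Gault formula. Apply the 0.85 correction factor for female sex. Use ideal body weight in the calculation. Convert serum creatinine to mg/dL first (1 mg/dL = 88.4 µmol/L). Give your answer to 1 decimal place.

SCr = 355 / 88.4 = 4.016 mg/dL
CrCl = (140 − 25) × 68.6 / (72 × 4.016) × 0.85 = 7889.0 / 289.15 × 0.85 ≈ 23.2 mL/min

23.2 mL/min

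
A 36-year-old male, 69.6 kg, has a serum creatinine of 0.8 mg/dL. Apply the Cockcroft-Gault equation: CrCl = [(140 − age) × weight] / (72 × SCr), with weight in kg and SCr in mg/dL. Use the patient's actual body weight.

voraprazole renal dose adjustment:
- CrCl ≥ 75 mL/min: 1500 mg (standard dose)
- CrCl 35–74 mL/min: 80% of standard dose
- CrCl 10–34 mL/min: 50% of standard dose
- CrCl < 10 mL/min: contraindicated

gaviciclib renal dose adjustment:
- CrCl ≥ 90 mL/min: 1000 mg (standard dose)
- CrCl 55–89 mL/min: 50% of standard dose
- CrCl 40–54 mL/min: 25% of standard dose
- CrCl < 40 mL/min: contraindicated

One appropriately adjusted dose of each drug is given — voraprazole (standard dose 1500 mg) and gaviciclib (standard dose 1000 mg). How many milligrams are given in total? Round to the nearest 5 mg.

2500 mg

CrCl = (140 − 36) × 69.6 / (72 × 0.8) = 7238.4 / 57.60 ≈ 125.7 mL/min
CrCl ≈ 126 mL/min.
voraprazole: ≥ 75 mL/min → 100% of 1500 mg = 1500 mg.
gaviciclib: ≥ 90 mL/min → 100% of 1000 mg = 1000 mg.
Total = 1500 + 1000 = 2500 mg.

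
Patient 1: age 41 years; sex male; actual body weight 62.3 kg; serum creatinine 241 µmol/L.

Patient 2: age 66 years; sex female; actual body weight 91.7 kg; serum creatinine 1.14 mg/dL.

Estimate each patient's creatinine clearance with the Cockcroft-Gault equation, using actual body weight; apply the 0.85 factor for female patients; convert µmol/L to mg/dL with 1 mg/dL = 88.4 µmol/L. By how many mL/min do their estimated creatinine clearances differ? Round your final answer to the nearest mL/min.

Patient 1: SCr = 241 / 88.4 = 2.726 mg/dL
Patient 1: CrCl = (140 − 41) × 62.3 / (72 × 2.726) = 6167.7 / 196.27 ≈ 31.4 mL/min
Patient 2: CrCl = (140 − 66) × 91.7 / (72 × 1.14) × 0.85 = 6785.8 / 82.08 × 0.85 ≈ 70.3 mL/min
|31.4 − 70.3| = 38.9 mL/min

39 mL/min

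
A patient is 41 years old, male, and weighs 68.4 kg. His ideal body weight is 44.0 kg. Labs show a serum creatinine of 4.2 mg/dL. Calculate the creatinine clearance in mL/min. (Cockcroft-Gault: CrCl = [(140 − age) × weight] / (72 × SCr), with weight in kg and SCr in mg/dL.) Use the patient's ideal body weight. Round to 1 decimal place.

14.4 mL/min

CrCl = (140 − 41) × 44 / (72 × 4.2) = 4356.0 / 302.40 ≈ 14.4 mL/min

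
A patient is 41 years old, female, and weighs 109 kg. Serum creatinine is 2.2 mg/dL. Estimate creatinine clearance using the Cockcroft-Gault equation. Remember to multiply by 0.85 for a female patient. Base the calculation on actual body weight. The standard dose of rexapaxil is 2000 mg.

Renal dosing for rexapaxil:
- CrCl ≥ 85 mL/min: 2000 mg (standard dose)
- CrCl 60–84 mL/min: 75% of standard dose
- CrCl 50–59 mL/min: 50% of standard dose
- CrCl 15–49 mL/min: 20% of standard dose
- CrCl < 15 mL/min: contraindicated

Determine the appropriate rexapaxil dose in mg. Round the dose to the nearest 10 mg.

1000 mg

CrCl = (140 − 41) × 109 / (72 × 2.2) × 0.85 = 10791.0 / 158.40 × 0.85 ≈ 57.9 mL/min
CrCl ≈ 58 mL/min → bracket 50–59 mL/min.
50% of 2000 mg = 1000 mg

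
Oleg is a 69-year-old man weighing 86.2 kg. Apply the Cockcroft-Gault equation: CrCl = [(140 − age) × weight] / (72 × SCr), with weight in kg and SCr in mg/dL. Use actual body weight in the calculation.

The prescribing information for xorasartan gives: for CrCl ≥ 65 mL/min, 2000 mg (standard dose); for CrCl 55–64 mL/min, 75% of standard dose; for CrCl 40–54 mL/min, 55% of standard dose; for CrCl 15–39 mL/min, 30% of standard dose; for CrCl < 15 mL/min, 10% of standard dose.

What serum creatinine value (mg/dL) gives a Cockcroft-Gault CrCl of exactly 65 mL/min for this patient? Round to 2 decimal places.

Standard dose requires CrCl ≥ 65 mL/min.
Set (140 − 69) × 86.2 / (72 × SCr) = 65
SCr = (140 − 69) × 86.2 / (72 × 65) = 1.308 mg/dL

1.31 mg/dL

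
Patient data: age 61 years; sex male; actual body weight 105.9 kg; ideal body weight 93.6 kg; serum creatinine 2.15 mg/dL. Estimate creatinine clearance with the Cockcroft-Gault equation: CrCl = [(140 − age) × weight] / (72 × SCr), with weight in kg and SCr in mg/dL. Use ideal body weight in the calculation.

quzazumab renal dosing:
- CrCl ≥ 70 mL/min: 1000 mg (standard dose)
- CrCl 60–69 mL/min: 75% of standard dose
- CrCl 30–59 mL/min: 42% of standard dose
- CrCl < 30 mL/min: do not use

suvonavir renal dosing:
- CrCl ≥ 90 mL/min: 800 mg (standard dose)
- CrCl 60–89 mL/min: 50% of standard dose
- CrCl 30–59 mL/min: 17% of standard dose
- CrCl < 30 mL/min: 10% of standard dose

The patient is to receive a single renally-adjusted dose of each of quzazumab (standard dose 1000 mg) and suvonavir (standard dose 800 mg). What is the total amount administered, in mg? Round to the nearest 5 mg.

555 mg

CrCl = (140 − 61) × 93.6 / (72 × 2.15) = 7394.4 / 154.80 ≈ 47.8 mL/min
CrCl ≈ 48 mL/min.
quzazumab: 30–59 mL/min → 42% of 1000 mg = 420 mg.
suvonavir: 30–59 mL/min → 17% of 800 mg = 136 mg.
Total = 420 + 136 = 556 mg.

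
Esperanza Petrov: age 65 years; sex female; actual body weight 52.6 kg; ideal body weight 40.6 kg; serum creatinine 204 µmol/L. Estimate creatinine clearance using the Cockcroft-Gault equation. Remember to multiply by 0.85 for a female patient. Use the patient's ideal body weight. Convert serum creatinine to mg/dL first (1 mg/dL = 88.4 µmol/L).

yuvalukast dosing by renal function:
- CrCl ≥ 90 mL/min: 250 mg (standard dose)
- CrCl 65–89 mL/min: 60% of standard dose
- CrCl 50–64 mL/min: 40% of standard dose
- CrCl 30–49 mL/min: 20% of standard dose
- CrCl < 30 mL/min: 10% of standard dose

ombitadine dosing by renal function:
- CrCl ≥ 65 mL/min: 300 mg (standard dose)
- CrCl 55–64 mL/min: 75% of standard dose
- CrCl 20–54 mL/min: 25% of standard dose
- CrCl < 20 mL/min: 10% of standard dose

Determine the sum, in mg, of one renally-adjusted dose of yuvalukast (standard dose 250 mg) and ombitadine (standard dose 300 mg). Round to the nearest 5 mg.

SCr = 204 / 88.4 = 2.308 mg/dL
CrCl = (140 − 65) × 40.6 / (72 × 2.308) × 0.85 = 3045.0 / 166.18 × 0.85 ≈ 15.6 mL/min
CrCl ≈ 16 mL/min.
yuvalukast: < 30 mL/min → 10% of 250 mg = 25 mg.
ombitadine: < 20 mL/min → 10% of 300 mg = 30 mg.
Total = 25 + 30 = 55 mg.

55 mg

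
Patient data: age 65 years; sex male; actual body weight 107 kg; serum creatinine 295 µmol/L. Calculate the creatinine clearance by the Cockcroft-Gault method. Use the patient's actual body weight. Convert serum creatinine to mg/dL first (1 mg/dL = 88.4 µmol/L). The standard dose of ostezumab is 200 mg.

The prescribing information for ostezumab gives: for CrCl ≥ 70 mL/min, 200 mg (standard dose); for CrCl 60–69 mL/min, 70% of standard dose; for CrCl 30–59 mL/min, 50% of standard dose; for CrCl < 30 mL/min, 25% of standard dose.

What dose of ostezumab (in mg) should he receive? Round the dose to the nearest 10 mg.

100 mg

SCr = 295 / 88.4 = 3.337 mg/dL
CrCl = (140 − 65) × 107 / (72 × 3.337) = 8025.0 / 240.26 ≈ 33.4 mL/min
CrCl ≈ 33 mL/min → bracket 30–59 mL/min.
50% of 200 mg = 100 mg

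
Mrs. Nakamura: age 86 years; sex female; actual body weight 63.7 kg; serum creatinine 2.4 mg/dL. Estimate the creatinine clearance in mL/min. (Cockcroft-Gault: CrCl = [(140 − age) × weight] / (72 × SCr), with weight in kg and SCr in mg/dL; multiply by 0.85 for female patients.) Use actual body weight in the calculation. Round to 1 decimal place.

16.9 mL/min

CrCl = (140 − 86) × 63.7 / (72 × 2.4) × 0.85 = 3439.8 / 172.80 × 0.85 ≈ 16.9 mL/min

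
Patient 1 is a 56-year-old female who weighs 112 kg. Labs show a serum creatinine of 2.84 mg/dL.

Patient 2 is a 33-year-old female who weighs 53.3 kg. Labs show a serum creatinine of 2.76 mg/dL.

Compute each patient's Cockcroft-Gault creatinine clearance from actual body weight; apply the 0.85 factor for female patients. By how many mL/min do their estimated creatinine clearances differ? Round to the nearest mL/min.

15 mL/min

Patient 1: CrCl = (140 − 56) × 112 / (72 × 2.84) × 0.85 = 9408.0 / 204.48 × 0.85 ≈ 39.1 mL/min
Patient 2: CrCl = (140 − 33) × 53.3 / (72 × 2.76) × 0.85 = 5703.1 / 198.72 × 0.85 ≈ 24.4 mL/min
|39.1 − 24.4| = 14.7 mL/min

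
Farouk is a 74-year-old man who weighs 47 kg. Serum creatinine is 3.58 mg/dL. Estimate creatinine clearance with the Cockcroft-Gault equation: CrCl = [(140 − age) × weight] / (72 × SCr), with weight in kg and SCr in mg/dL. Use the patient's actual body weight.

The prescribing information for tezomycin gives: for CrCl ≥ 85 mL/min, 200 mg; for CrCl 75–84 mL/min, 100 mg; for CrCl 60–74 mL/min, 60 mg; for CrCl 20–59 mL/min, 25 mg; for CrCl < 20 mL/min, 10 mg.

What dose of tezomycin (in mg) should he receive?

CrCl = (140 − 74) × 47 / (72 × 3.58) = 3102.0 / 257.76 ≈ 12.0 mL/min
CrCl ≈ 12 mL/min → bracket < 20 mL/min.
Dose for this bracket: 10 mg.

10 mg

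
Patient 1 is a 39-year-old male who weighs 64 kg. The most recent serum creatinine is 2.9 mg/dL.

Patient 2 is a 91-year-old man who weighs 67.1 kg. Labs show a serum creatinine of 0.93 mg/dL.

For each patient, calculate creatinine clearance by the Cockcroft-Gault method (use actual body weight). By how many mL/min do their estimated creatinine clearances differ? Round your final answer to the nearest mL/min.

18 mL/min

Patient 1: CrCl = (140 − 39) × 64 / (72 × 2.9) = 6464.0 / 208.80 ≈ 31.0 mL/min
Patient 2: CrCl = (140 − 91) × 67.1 / (72 × 0.93) = 3287.9 / 66.96 ≈ 49.1 mL/min
|31.0 − 49.1| = 18.1 mL/min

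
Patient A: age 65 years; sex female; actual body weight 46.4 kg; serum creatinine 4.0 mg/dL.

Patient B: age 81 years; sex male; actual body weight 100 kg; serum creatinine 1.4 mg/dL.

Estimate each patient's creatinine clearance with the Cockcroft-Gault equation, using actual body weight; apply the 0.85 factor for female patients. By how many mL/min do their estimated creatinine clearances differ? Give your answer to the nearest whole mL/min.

48 mL/min

Patient A: CrCl = (140 − 65) × 46.4 / (72 × 4) × 0.85 = 3480.0 / 288.00 × 0.85 ≈ 10.3 mL/min
Patient B: CrCl = (140 − 81) × 100 / (72 × 1.4) = 5900.0 / 100.80 ≈ 58.5 mL/min
|10.3 − 58.5| = 48.2 mL/min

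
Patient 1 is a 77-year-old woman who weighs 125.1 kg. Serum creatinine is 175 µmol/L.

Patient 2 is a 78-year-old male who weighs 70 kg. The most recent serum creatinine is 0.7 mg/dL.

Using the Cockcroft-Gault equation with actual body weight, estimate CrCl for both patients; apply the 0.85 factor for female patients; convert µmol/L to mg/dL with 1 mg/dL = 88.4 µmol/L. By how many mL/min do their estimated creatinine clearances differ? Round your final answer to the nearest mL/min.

Patient 1: SCr = 175 / 88.4 = 1.98 mg/dL
Patient 1: CrCl = (140 − 77) × 125.1 / (72 × 1.98) × 0.85 = 7881.3 / 142.56 × 0.85 ≈ 47.0 mL/min
Patient 2: CrCl = (140 − 78) × 70 / (72 × 0.7) = 4340.0 / 50.40 ≈ 86.1 mL/min
|47.0 − 86.1| = 39.1 mL/min

39 mL/min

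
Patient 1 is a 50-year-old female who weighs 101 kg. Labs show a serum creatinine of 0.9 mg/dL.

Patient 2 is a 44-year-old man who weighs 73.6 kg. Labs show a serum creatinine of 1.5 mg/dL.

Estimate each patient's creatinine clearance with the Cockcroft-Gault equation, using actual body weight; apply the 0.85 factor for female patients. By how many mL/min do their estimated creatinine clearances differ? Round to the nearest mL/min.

54 mL/min

Patient 1: CrCl = (140 − 50) × 101 / (72 × 0.9) × 0.85 = 9090.0 / 64.80 × 0.85 ≈ 119.2 mL/min
Patient 2: CrCl = (140 − 44) × 73.6 / (72 × 1.5) = 7065.6 / 108.00 ≈ 65.4 mL/min
|119.2 − 65.4| = 53.8 mL/min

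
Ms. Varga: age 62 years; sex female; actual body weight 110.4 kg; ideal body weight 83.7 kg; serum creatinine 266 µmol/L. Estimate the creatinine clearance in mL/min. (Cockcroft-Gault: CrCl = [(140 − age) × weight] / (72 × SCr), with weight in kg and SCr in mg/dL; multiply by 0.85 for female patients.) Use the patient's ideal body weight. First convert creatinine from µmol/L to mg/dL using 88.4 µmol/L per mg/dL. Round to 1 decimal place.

SCr = 266 / 88.4 = 3.009 mg/dL
CrCl = (140 − 62) × 83.7 / (72 × 3.009) × 0.85 = 6528.6 / 216.65 × 0.85 ≈ 25.6 mL/min

25.6 mL/min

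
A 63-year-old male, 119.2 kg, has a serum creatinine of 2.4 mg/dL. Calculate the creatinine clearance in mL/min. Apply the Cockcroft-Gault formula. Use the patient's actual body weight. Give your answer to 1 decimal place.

CrCl = (140 − 63) × 119.2 / (72 × 2.4) = 9178.4 / 172.80 ≈ 53.1 mL/min

53.1 mL/min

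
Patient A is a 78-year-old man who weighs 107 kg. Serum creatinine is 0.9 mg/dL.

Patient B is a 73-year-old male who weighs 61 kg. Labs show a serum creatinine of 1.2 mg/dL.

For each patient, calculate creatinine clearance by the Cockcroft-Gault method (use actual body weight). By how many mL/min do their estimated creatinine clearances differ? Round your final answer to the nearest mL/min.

Patient A: CrCl = (140 − 78) × 107 / (72 × 0.9) = 6634.0 / 64.80 ≈ 102.4 mL/min
Patient B: CrCl = (140 − 73) × 61 / (72 × 1.2) = 4087.0 / 86.40 ≈ 47.3 mL/min
|102.4 − 47.3| = 55.1 mL/min

55 mL/min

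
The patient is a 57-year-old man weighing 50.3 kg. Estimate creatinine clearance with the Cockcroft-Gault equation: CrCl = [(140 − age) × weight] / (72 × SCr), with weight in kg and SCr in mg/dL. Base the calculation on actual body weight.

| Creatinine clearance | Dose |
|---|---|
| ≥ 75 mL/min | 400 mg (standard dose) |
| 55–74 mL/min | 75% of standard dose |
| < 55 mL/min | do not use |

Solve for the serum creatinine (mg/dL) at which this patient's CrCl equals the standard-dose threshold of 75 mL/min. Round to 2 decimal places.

Standard dose requires CrCl ≥ 75 mL/min.
Set (140 − 57) × 50.3 / (72 × SCr) = 75
SCr = (140 − 57) × 50.3 / (72 × 75) = 0.773 mg/dL

0.77 mg/dL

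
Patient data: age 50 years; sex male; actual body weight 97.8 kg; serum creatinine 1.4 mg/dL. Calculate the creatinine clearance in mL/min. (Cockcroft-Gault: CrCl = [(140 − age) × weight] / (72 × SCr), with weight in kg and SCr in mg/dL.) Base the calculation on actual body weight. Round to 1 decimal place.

CrCl = (140 − 50) × 97.8 / (72 × 1.4) = 8802.0 / 100.80 ≈ 87.3 mL/min

87.3 mL/min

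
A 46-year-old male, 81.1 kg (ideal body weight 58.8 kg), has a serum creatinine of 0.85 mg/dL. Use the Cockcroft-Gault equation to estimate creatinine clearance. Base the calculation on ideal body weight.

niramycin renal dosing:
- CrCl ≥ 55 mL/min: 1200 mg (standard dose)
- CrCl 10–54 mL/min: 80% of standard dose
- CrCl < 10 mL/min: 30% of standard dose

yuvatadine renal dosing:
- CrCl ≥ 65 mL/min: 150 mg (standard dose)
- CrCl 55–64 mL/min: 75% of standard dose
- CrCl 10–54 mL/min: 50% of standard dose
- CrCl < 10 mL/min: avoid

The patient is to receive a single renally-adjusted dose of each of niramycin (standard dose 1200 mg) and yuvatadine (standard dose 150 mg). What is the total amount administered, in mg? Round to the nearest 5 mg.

1350 mg

CrCl = (140 − 46) × 58.8 / (72 × 0.85) = 5527.2 / 61.20 ≈ 90.3 mL/min
CrCl ≈ 90 mL/min.
niramycin: ≥ 55 mL/min → 100% of 1200 mg = 1200 mg.
yuvatadine: ≥ 65 mL/min → 100% of 150 mg = 150 mg.
Total = 1200 + 150 = 1350 mg.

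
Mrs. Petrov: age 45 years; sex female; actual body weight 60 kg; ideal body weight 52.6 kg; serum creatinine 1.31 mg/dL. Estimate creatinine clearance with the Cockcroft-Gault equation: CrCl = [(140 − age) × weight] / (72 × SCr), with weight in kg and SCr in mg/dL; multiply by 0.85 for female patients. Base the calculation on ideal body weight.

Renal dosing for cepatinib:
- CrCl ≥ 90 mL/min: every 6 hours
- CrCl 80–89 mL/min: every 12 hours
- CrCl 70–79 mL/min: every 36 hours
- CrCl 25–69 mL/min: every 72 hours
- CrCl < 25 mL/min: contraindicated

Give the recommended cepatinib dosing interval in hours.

CrCl = (140 − 45) × 52.6 / (72 × 1.31) × 0.85 = 4997.0 / 94.32 × 0.85 ≈ 45.0 mL/min
CrCl ≈ 45 mL/min → bracket 25–69 mL/min → every 72 hours.

every 72 hours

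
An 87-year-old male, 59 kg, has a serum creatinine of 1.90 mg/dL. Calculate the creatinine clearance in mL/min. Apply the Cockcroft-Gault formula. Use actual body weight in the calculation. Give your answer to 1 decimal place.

CrCl = (140 − 87) × 59 / (72 × 1.9) = 3127.0 / 136.80 ≈ 22.9 mL/min

22.9 mL/min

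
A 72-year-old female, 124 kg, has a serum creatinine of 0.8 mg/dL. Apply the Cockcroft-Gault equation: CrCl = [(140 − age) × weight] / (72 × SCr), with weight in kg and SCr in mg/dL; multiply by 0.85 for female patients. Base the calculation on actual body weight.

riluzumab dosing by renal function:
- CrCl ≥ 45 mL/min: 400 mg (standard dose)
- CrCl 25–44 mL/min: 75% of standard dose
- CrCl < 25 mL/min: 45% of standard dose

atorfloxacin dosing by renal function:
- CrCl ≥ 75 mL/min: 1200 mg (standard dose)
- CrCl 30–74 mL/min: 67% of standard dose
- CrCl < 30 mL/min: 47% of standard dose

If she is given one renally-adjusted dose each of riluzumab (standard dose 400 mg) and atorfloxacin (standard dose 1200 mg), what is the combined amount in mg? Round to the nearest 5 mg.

CrCl = (140 − 72) × 124 / (72 × 0.8) × 0.85 = 8432.0 / 57.60 × 0.85 ≈ 124.4 mL/min
CrCl ≈ 124 mL/min.
riluzumab: ≥ 45 mL/min → 100% of 400 mg = 400 mg.
atorfloxacin: ≥ 75 mL/min → 100% of 1200 mg = 1200 mg.
Total = 400 + 1200 = 1600 mg.

1600 mg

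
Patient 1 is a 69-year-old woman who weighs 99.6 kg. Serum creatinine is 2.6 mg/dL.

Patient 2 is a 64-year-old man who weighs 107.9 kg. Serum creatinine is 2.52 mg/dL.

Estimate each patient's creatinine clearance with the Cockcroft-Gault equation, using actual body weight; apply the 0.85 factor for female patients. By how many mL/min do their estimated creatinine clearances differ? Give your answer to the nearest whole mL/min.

13 mL/min

Patient 1: CrCl = (140 − 69) × 99.6 / (72 × 2.6) × 0.85 = 7071.6 / 187.20 × 0.85 ≈ 32.1 mL/min
Patient 2: CrCl = (140 − 64) × 107.9 / (72 × 2.52) = 8200.4 / 181.44 ≈ 45.2 mL/min
|32.1 − 45.2| = 13.1 mL/min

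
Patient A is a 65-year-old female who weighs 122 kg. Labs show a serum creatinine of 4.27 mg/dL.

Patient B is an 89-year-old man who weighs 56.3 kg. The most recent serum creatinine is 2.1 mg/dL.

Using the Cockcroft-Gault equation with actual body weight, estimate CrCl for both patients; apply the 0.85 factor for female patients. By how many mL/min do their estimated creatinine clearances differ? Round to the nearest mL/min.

6 mL/min

Patient A: CrCl = (140 − 65) × 122 / (72 × 4.27) × 0.85 = 9150.0 / 307.44 × 0.85 ≈ 25.3 mL/min
Patient B: CrCl = (140 − 89) × 56.3 / (72 × 2.1) = 2871.3 / 151.20 ≈ 19.0 mL/min
|25.3 − 19.0| = 6.3 mL/min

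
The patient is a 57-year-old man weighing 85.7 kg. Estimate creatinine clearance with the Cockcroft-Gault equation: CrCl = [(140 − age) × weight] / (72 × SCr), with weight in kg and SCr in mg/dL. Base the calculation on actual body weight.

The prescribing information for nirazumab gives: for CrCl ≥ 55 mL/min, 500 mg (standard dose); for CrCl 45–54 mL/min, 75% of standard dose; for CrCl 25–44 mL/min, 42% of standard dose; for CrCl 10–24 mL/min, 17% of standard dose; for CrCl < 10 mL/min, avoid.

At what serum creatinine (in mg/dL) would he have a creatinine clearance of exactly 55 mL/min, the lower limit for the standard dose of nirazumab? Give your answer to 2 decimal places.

1.80 mg/dL

Standard dose requires CrCl ≥ 55 mL/min.
Set (140 − 57) × 85.7 / (72 × SCr) = 55
SCr = (140 − 57) × 85.7 / (72 × 55) = 1.796 mg/dL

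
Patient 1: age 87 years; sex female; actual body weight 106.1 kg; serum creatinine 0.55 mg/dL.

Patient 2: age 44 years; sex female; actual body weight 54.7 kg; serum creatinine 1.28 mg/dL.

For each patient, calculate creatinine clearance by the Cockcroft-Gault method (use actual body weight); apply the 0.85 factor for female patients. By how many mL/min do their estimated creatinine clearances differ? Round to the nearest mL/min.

72 mL/min

Patient 1: CrCl = (140 − 87) × 106.1 / (72 × 0.55) × 0.85 = 5623.3 / 39.60 × 0.85 ≈ 120.7 mL/min
Patient 2: CrCl = (140 − 44) × 54.7 / (72 × 1.28) × 0.85 = 5251.2 / 92.16 × 0.85 ≈ 48.4 mL/min
|120.7 − 48.4| = 72.3 mL/min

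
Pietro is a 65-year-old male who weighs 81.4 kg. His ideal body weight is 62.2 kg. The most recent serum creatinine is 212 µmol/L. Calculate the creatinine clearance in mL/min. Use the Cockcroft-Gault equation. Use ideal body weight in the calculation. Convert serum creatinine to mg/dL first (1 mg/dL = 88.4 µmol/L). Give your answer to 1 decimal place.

SCr = 212 / 88.4 = 2.398 mg/dL
CrCl = (140 − 65) × 62.2 / (72 × 2.398) = 4665.0 / 172.66 ≈ 27.0 mL/min

27.0 mL/min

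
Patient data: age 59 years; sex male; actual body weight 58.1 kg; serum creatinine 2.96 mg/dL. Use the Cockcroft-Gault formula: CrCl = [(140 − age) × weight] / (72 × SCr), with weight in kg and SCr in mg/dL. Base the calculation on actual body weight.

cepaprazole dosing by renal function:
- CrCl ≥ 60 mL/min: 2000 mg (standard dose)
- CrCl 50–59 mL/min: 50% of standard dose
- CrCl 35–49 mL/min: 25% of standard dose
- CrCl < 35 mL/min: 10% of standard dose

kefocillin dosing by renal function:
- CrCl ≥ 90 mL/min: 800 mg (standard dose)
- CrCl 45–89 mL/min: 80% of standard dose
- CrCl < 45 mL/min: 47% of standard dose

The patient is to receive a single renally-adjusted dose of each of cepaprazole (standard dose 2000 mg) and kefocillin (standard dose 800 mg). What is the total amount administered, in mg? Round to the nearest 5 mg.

575 mg

CrCl = (140 − 59) × 58.1 / (72 × 2.96) = 4706.1 / 213.12 ≈ 22.1 mL/min
CrCl ≈ 22 mL/min.
cepaprazole: < 35 mL/min → 10% of 2000 mg = 200 mg.
kefocillin: < 45 mL/min → 47% of 800 mg = 376 mg.
Total = 200 + 376 = 576 mg.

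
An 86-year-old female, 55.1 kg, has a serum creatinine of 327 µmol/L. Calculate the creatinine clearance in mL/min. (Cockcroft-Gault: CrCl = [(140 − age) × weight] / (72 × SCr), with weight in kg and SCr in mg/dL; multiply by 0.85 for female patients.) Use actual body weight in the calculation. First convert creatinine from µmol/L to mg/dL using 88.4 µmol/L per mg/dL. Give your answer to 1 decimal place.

9.5 mL/min

SCr = 327 / 88.4 = 3.699 mg/dL
CrCl = (140 − 86) × 55.1 / (72 × 3.699) × 0.85 = 2975.4 / 266.33 × 0.85 ≈ 9.5 mL/min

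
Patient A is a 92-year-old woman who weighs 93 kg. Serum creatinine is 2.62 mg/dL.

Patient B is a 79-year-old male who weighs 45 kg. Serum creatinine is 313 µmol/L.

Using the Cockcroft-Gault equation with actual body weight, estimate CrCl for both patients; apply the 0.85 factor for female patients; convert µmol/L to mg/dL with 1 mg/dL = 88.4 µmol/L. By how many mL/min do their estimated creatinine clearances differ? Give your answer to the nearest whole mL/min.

9 mL/min

Patient A: CrCl = (140 − 92) × 93 / (72 × 2.62) × 0.85 = 4464.0 / 188.64 × 0.85 ≈ 20.1 mL/min
Patient B: SCr = 313 / 88.4 = 3.541 mg/dL
Patient B: CrCl = (140 − 79) × 45 / (72 × 3.541) = 2745.0 / 254.95 ≈ 10.8 mL/min
|20.1 − 10.8| = 9.3 mL/min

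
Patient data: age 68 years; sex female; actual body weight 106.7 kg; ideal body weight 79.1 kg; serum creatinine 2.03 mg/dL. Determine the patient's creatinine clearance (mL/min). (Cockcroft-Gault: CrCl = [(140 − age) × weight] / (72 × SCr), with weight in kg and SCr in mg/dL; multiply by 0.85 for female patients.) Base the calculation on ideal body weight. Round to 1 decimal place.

33.1 mL/min

CrCl = (140 − 68) × 79.1 / (72 × 2.03) × 0.85 = 5695.2 / 146.16 × 0.85 ≈ 33.1 mL/min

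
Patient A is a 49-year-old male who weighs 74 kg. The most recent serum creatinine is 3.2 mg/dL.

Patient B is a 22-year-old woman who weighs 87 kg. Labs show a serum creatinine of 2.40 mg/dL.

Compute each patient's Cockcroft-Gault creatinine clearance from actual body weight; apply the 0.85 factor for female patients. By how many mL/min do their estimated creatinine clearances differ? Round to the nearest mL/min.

Patient A: CrCl = (140 − 49) × 74 / (72 × 3.2) = 6734.0 / 230.40 ≈ 29.2 mL/min
Patient B: CrCl = (140 − 22) × 87 / (72 × 2.4) × 0.85 = 10266.0 / 172.80 × 0.85 ≈ 50.5 mL/min
|29.2 − 50.5| = 21.3 mL/min

21 mL/min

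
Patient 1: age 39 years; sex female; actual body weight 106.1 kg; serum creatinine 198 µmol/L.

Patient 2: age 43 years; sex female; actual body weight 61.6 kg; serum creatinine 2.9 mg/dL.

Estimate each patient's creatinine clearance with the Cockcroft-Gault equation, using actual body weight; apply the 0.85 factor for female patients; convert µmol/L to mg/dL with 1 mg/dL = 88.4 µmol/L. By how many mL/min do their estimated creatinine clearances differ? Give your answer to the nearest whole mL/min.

32 mL/min

Patient 1: SCr = 198 / 88.4 = 2.24 mg/dL
Patient 1: CrCl = (140 − 39) × 106.1 / (72 × 2.24) × 0.85 = 10716.1 / 161.28 × 0.85 ≈ 56.5 mL/min
Patient 2: CrCl = (140 − 43) × 61.6 / (72 × 2.9) × 0.85 = 5975.2 / 208.80 × 0.85 ≈ 24.3 mL/min
|56.5 − 24.3| = 32.2 mL/min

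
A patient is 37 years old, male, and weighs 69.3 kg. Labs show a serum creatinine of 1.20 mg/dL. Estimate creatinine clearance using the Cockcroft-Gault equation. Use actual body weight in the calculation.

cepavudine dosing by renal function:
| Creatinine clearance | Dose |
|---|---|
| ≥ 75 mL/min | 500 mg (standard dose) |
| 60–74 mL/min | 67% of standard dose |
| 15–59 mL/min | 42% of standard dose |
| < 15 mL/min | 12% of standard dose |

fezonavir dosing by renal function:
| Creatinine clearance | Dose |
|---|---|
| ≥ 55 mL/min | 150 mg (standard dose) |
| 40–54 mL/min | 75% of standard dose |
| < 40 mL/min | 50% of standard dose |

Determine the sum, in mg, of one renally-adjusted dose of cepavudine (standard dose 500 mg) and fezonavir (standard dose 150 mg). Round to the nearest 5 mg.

CrCl = (140 − 37) × 69.3 / (72 × 1.2) = 7137.9 / 86.40 ≈ 82.6 mL/min
CrCl ≈ 83 mL/min.
cepavudine: ≥ 75 mL/min → 100% of 500 mg = 500 mg.
fezonavir: ≥ 55 mL/min → 100% of 150 mg = 150 mg.
Total = 500 + 150 = 650 mg.

650 mg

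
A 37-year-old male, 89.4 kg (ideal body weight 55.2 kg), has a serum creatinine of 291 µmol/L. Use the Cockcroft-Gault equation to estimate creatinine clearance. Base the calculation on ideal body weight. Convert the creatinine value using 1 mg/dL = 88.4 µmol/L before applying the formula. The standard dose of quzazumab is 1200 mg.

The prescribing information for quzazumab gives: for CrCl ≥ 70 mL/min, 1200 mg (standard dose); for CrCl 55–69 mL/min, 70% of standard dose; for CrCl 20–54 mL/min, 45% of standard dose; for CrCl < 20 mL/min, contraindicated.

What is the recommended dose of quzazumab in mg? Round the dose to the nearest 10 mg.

540 mg

SCr = 291 / 88.4 = 3.292 mg/dL
CrCl = (140 − 37) × 55.2 / (72 × 3.292) = 5685.6 / 237.02 ≈ 24.0 mL/min
CrCl ≈ 24 mL/min → bracket 20–54 mL/min.
45% of 1200 mg = 540 mg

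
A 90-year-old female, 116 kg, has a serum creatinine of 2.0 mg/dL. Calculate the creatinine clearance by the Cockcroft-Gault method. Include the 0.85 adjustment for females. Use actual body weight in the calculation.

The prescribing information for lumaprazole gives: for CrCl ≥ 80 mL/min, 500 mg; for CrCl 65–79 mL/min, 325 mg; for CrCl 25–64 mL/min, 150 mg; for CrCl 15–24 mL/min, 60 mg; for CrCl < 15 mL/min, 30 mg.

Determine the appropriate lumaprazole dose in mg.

CrCl = (140 − 90) × 116 / (72 × 2) × 0.85 = 5800.0 / 144.00 × 0.85 ≈ 34.2 mL/min
CrCl ≈ 34 mL/min → bracket 25–64 mL/min.
Dose for this bracket: 150 mg.

150 mg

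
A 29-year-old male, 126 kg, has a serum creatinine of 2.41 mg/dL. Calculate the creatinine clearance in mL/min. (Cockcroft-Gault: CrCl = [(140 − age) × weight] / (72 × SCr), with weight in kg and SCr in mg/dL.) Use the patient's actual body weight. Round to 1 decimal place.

CrCl = (140 − 29) × 126 / (72 × 2.41) = 13986.0 / 173.52 ≈ 80.6 mL/min

80.6 mL/min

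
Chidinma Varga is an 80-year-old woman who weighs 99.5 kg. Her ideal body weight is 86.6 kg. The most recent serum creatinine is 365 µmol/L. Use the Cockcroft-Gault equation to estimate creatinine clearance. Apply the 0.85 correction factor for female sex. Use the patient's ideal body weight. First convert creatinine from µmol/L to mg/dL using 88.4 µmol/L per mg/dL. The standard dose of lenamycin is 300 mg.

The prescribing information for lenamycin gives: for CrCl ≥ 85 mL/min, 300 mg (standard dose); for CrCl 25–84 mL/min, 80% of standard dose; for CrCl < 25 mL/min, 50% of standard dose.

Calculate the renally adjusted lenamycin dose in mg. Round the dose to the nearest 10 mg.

SCr = 365 / 88.4 = 4.129 mg/dL
CrCl = (140 − 80) × 86.6 / (72 × 4.129) × 0.85 = 5196.0 / 297.29 × 0.85 ≈ 14.9 mL/min
CrCl ≈ 15 mL/min → bracket < 25 mL/min.
50% of 300 mg = 150 mg

150 mg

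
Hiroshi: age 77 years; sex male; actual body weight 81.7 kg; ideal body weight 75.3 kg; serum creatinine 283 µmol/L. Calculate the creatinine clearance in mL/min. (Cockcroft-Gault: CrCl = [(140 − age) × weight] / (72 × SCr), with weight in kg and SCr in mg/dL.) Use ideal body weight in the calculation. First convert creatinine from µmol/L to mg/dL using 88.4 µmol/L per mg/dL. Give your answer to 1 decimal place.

20.6 mL/min

SCr = 283 / 88.4 = 3.201 mg/dL
CrCl = (140 − 77) × 75.3 / (72 × 3.201) = 4743.9 / 230.47 ≈ 20.6 mL/min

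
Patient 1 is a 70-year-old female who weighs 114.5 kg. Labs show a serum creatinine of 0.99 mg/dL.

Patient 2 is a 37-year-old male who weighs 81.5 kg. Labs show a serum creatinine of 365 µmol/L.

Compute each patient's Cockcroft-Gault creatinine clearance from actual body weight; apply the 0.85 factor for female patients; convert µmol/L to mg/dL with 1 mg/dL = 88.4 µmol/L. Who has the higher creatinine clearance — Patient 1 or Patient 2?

Patient 1: CrCl = (140 − 70) × 114.5 / (72 × 0.99) × 0.85 = 8015.0 / 71.28 × 0.85 ≈ 95.6 mL/min
Patient 2: SCr = 365 / 88.4 = 4.129 mg/dL
Patient 2: CrCl = (140 − 37) × 81.5 / (72 × 4.129) = 8394.5 / 297.29 ≈ 28.2 mL/min
95.6 vs 28.2 mL/min → Patient 1 is higher.

Patient 1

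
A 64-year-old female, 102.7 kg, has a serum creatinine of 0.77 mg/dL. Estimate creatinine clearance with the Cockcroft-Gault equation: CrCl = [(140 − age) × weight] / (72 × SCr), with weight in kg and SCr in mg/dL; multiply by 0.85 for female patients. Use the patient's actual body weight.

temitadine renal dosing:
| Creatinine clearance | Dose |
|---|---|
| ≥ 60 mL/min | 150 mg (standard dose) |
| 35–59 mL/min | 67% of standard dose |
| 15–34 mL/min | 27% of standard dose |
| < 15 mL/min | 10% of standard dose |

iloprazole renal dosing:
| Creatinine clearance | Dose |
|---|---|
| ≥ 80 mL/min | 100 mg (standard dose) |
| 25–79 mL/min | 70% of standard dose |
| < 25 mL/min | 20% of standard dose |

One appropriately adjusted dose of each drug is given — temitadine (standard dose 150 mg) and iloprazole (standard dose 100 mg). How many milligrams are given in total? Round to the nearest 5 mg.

CrCl = (140 − 64) × 102.7 / (72 × 0.77) × 0.85 = 7805.2 / 55.44 × 0.85 ≈ 119.7 mL/min
CrCl ≈ 120 mL/min.
temitadine: ≥ 60 mL/min → 100% of 150 mg = 150 mg.
iloprazole: ≥ 80 mL/min → 100% of 100 mg = 100 mg.
Total = 150 + 100 = 250 mg.

250 mg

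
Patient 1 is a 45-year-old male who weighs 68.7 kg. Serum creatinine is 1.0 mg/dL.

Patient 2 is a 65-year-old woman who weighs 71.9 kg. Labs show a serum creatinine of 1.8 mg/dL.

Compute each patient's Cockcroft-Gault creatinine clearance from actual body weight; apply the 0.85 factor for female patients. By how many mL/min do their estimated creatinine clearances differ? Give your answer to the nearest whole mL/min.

Patient 1: CrCl = (140 − 45) × 68.7 / (72 × 1) = 6526.5 / 72.00 ≈ 90.6 mL/min
Patient 2: CrCl = (140 − 65) × 71.9 / (72 × 1.8) × 0.85 = 5392.5 / 129.60 × 0.85 ≈ 35.4 mL/min
|90.6 − 35.4| = 55.2 mL/min

55 mL/min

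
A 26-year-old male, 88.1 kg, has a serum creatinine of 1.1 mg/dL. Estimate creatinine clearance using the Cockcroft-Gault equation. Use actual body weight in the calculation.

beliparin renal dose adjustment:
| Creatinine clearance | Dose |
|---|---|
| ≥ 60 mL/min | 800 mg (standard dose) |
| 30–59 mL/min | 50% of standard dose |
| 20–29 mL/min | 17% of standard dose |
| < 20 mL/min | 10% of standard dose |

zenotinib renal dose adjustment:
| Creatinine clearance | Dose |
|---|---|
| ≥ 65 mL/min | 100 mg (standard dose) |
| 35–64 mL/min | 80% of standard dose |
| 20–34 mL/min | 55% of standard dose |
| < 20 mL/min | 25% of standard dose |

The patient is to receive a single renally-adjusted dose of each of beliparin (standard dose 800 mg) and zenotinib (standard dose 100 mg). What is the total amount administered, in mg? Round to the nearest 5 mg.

900 mg

CrCl = (140 − 26) × 88.1 / (72 × 1.1) = 10043.4 / 79.20 ≈ 126.8 mL/min
CrCl ≈ 127 mL/min.
beliparin: ≥ 60 mL/min → 100% of 800 mg = 800 mg.
zenotinib: ≥ 65 mL/min → 100% of 100 mg = 100 mg.
Total = 800 + 100 = 900 mg.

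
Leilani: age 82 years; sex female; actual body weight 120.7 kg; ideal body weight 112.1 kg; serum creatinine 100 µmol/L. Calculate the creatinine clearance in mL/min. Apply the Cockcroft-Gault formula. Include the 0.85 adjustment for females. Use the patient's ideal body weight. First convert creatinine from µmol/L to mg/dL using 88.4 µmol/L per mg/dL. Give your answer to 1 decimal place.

SCr = 100 / 88.4 = 1.131 mg/dL
CrCl = (140 − 82) × 112.1 / (72 × 1.131) × 0.85 = 6501.8 / 81.43 × 0.85 ≈ 67.9 mL/min

67.9 mL/min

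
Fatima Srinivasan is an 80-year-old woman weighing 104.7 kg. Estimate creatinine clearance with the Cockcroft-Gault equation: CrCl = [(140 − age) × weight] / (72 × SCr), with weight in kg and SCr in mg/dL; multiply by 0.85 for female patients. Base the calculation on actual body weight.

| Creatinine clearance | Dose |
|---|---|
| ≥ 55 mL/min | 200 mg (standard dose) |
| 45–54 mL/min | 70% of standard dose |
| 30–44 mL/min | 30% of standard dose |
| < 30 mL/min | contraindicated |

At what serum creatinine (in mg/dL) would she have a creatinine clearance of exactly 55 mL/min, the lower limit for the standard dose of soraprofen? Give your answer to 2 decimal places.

Standard dose requires CrCl ≥ 55 mL/min.
Set (140 − 80) × 104.7 × 0.85 / (72 × SCr) = 55
SCr = (140 − 80) × 104.7 × 0.85 / (72 × 55) = 1.348 mg/dL

1.35 mg/dL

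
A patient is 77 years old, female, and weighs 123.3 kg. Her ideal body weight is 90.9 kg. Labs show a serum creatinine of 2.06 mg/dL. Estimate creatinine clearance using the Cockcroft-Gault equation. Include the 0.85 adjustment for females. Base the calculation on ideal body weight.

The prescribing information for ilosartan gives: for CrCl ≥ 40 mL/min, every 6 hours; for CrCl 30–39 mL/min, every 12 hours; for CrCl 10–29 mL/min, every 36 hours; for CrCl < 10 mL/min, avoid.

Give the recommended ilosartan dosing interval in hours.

every 12 hours

CrCl = (140 − 77) × 90.9 / (72 × 2.06) × 0.85 = 5726.7 / 148.32 × 0.85 ≈ 32.8 mL/min
CrCl ≈ 33 mL/min → bracket 30–39 mL/min → every 12 hours.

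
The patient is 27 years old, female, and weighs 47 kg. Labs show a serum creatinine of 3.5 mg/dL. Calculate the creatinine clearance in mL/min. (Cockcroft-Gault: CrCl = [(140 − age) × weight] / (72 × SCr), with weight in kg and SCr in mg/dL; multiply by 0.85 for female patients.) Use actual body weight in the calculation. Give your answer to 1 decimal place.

17.9 mL/min

CrCl = (140 − 27) × 47 / (72 × 3.5) × 0.85 = 5311.0 / 252.00 × 0.85 ≈ 17.9 mL/min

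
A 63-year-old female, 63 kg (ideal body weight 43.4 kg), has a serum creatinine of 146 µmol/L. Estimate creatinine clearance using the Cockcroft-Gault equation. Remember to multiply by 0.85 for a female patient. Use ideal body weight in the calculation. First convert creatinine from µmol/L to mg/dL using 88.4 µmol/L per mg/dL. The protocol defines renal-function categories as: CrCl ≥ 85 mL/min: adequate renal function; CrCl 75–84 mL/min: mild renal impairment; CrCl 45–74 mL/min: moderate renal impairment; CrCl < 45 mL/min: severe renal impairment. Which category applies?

SCr = 146 / 88.4 = 1.652 mg/dL
CrCl = (140 − 63) × 43.4 / (72 × 1.652) × 0.85 = 3341.8 / 118.94 × 0.85 ≈ 23.9 mL/min
24 mL/min falls in the 'severe renal impairment' range.

severe renal impairment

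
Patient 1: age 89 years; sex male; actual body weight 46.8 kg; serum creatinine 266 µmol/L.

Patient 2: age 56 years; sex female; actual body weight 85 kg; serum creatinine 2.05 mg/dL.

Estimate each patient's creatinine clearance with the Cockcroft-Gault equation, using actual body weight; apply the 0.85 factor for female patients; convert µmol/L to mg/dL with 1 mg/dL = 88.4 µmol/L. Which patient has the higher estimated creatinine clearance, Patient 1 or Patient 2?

Patient 1: SCr = 266 / 88.4 = 3.009 mg/dL
Patient 1: CrCl = (140 − 89) × 46.8 / (72 × 3.009) = 2386.8 / 216.65 ≈ 11.0 mL/min
Patient 2: CrCl = (140 − 56) × 85 / (72 × 2.05) × 0.85 = 7140.0 / 147.60 × 0.85 ≈ 41.1 mL/min
11.0 vs 41.1 mL/min → Patient 2 is higher.

Patient 2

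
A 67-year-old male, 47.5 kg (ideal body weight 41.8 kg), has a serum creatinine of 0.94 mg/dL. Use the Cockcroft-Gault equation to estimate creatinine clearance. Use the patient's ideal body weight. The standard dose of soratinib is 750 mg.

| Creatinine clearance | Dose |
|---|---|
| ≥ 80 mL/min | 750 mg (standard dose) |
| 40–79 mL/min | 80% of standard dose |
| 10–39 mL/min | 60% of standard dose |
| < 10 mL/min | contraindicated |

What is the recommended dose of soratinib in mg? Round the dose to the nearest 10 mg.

CrCl = (140 − 67) × 41.8 / (72 × 0.94) = 3051.4 / 67.68 ≈ 45.1 mL/min
CrCl ≈ 45 mL/min → bracket 40–79 mL/min.
80% of 750 mg = 600 mg

600 mg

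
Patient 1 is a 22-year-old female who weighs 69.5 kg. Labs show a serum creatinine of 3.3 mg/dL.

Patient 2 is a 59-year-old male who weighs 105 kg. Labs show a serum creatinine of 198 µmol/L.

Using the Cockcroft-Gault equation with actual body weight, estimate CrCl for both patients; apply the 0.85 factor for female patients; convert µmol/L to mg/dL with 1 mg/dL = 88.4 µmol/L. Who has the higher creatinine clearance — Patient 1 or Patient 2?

Patient 2

Patient 1: CrCl = (140 − 22) × 69.5 / (72 × 3.3) × 0.85 = 8201.0 / 237.60 × 0.85 ≈ 29.3 mL/min
Patient 2: SCr = 198 / 88.4 = 2.24 mg/dL
Patient 2: CrCl = (140 − 59) × 105 / (72 × 2.24) = 8505.0 / 161.28 ≈ 52.7 mL/min
29.3 vs 52.7 mL/min → Patient 2 is higher.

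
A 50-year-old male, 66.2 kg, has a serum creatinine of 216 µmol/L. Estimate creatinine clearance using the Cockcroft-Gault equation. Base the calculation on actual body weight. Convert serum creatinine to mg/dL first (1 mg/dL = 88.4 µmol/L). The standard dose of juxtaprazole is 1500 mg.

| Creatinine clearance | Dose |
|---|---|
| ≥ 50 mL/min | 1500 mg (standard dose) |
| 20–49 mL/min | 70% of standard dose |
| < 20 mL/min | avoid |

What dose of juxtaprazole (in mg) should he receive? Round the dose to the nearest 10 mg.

1050 mg

SCr = 216 / 88.4 = 2.443 mg/dL
CrCl = (140 − 50) × 66.2 / (72 × 2.443) = 5958.0 / 175.90 ≈ 33.9 mL/min
CrCl ≈ 34 mL/min → bracket 20–49 mL/min.
70% of 1500 mg = 1050 mg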